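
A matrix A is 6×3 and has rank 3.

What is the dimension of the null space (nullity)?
0

The rank-nullity theorem for an m×n matrix states:
rank(A) + nullity(A) = n (the number of columns).
Here n = 3 and rank(A) = 3, so nullity(A) = 3 - 3 = 0.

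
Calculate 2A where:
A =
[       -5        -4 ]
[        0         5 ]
2A =
[      -10        -8 ]
[        0        10 ]

Scalar multiplication is elementwise: (2A)[i][j] = 2 * A[i][j].
  (2A)[0][0] = 2 * (-5) = -10
  (2A)[0][1] = 2 * (-4) = -8
  (2A)[1][0] = 2 * (0) = 0
  (2A)[1][1] = 2 * (5) = 10
2A =
[      -10        -8 ]
[        0        10 ]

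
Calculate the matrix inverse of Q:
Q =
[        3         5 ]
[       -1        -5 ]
det(Q) = -10
Q⁻¹ =
[      1/2       1/2 ]
[    -1/10     -3/10 ]

For a 2×2 matrix Q = [[a, b], [c, d]] with det(Q) ≠ 0, Q⁻¹ = (1/det(Q)) * [[d, -b], [-c, a]].
det(Q) = (3)*(-5) - (5)*(-1) = -15 + 5 = -10.
Q⁻¹ = (1/-10) * [[-5, -5], [1, 3]].
Dividing each entry by -10 and reducing:
Q⁻¹ =
[      1/2       1/2 ]
[    -1/10     -3/10 ]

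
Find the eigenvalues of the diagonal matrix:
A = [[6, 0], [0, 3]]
λ₁ = 6, λ₂ = 3

The characteristic polynomial of A is det(A - λI) = (6 - λ)(3 - λ) = 0.
The roots are λ = 6 and λ = 3, so the eigenvalues are the diagonal entries.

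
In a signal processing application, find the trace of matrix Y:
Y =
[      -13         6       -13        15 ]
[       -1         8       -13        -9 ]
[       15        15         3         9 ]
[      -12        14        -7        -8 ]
tr(Y) = -13 + 8 + 3 - 8 = -10

The trace of a square matrix is the sum of its diagonal entries.
Diagonal entries of Y: Y[0][0] = -13, Y[1][1] = 8, Y[2][2] = 3, Y[3][3] = -8.
tr(Y) = -13 + 8 + 3 - 8 = -10.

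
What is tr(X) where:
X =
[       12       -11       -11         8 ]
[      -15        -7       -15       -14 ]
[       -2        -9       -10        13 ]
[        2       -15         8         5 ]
tr(X) = 12 - 7 - 10 + 5 = 0

The trace of a square matrix is the sum of its diagonal entries.
Diagonal entries of X: X[0][0] = 12, X[1][1] = -7, X[2][2] = -10, X[3][3] = 5.
tr(X) = 12 - 7 - 10 + 5 = 0.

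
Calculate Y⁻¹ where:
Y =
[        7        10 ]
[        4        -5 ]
det(Y) = -75
Y⁻¹ =
[     1/15      2/15 ]
[     4/75     -7/75 ]

For a 2×2 matrix Y = [[a, b], [c, d]] with det(Y) ≠ 0, Y⁻¹ = (1/det(Y)) * [[d, -b], [-c, a]].
det(Y) = (7)*(-5) - (10)*(4) = -35 - 40 = -75.
Y⁻¹ = (1/-75) * [[-5, -10], [-4, 7]].
Dividing each entry by -75 and reducing:
Y⁻¹ =
[     1/15      2/15 ]
[     4/75     -7/75 ]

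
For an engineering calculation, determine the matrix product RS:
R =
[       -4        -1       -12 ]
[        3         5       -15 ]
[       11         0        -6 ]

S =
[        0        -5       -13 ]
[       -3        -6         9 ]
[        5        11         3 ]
RS =
[      -57      -106         7 ]
[      -90      -210       -39 ]
[      -30      -121      -161 ]

Matrix multiplication: (RS)[i][j] = sum over k of R[i][k] * S[k][j].
  (RS)[0][0] = (-4)*(0) + (-1)*(-3) + (-12)*(5) = -57
  (RS)[0][1] = (-4)*(-5) + (-1)*(-6) + (-12)*(11) = -106
  (RS)[0][2] = (-4)*(-13) + (-1)*(9) + (-12)*(3) = 7
  (RS)[1][0] = (3)*(0) + (5)*(-3) + (-15)*(5) = -90
  (RS)[1][1] = (3)*(-5) + (5)*(-6) + (-15)*(11) = -210
  (RS)[1][2] = (3)*(-13) + (5)*(9) + (-15)*(3) = -39
  (RS)[2][0] = (11)*(0) + (0)*(-3) + (-6)*(5) = -30
  (RS)[2][1] = (11)*(-5) + (0)*(-6) + (-6)*(11) = -121
  (RS)[2][2] = (11)*(-13) + (0)*(9) + (-6)*(3) = -161
RS =
[      -57      -106         7 ]
[      -90      -210       -39 ]
[      -30      -121      -161 ]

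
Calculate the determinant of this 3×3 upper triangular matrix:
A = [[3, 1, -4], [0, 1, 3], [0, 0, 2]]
6

The determinant of a triangular matrix is the product of its diagonal entries (the off-diagonal entries above the diagonal do not affect it).
det(A) = (3) * (1) * (2) = 6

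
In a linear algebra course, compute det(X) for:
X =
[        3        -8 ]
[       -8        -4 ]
det(X) = -76

For a 2×2 matrix [[a, b], [c, d]], det = a*d - b*c.
det(X) = (3)*(-4) - (-8)*(-8) = -12 - 64 = -76.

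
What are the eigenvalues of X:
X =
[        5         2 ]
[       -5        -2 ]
λ = 0, 3

Solve det(X - λI) = 0. For a 2×2 matrix the characteristic equation is λ² - (trace)λ + det = 0.
trace(X) = a + d = 5 - 2 = 3.
det(X) = a*d - b*c = (5)*(-2) - (2)*(-5) = -10 + 10 = 0.
Characteristic equation: λ² - (3)λ + (0) = 0.
Discriminant = (3)² - 4*(0) = 9 - 0 = 9.
λ = (3 ± √9) / 2 = (3 ± 3) / 2 = 0, 3.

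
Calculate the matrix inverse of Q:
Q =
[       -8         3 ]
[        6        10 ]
det(Q) = -98
Q⁻¹ =
[    -5/49      3/98 ]
[     3/49      4/49 ]

For a 2×2 matrix Q = [[a, b], [c, d]] with det(Q) ≠ 0, Q⁻¹ = (1/det(Q)) * [[d, -b], [-c, a]].
det(Q) = (-8)*(10) - (3)*(6) = -80 - 18 = -98.
Q⁻¹ = (1/-98) * [[10, -3], [-6, -8]].
Dividing each entry by -98 and reducing:
Q⁻¹ =
[    -5/49      3/98 ]
[     3/49      4/49 ]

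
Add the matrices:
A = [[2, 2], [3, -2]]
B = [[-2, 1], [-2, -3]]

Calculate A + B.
[[0, 3], [1, -5]]

Add corresponding elements:
(2)+(-2)=0
(2)+(1)=3
(3)+(-2)=1
(-2)+(-3)=-5
A + B = [[0, 3], [1, -5]]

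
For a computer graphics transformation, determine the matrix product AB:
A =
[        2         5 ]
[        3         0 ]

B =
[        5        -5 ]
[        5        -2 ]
AB =
[       35       -20 ]
[       15       -15 ]

Matrix multiplication: (AB)[i][j] = sum over k of A[i][k] * B[k][j].
  (AB)[0][0] = (2)*(5) + (5)*(5) = 35
  (AB)[0][1] = (2)*(-5) + (5)*(-2) = -20
  (AB)[1][0] = (3)*(5) + (0)*(5) = 15
  (AB)[1][1] = (3)*(-5) + (0)*(-2) = -15
AB =
[       35       -20 ]
[       15       -15 ]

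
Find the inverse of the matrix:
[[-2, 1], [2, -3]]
[[-3/4, -1/4], [-1/2, -1/2]]

For [[a,b],[c,d]], inverse = (1/det)·[[d,-b],[-c,a]]
det = -2·-3 - 1·2 = 4
Inverse = (1/4)·[[-3, -1], [-2, -2]]
        = [[-3/4, -1/4], [-1/2, -1/2]]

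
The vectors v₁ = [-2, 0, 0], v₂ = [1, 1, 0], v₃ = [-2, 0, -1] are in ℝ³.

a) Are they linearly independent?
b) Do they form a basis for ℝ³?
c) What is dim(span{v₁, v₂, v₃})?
Yes independent, yes basis, dim = 3

Stack v₁, v₂, v₃ as rows of a 3×3 matrix.
[[-2, 0, 0]; [1, 1, 0]; [-2, 0, -1]] is already lower triangular with nonzero diagonal entries (-2, 1, -1), so its determinant is the product of the diagonal entries, det = (-2)·(1)·(-1) = 2 ≠ 0, and the rows are linearly independent.
Three linearly independent vectors in ℝ³ form a basis for ℝ³, so dim(span{v₁,v₂,v₃}) = 3.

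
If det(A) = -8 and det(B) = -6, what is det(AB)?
48

Use the multiplicative property of determinants: det(AB) = det(A)*det(B).
det(AB) = (-8)*(-6) = 48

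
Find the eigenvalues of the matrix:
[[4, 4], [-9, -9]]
λ = -5 and λ = 0

Characteristic equation: det(A - λI) = 0
λ² - (trace)λ + (det) = 0
λ² - (-5)λ + (0) = 0
λ² + 5λ + 0 = 0
Solving: λ = -5, 0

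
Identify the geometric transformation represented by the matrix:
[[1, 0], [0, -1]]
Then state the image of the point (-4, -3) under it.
reflection across the x-axis; image of (-4, -3) is (-4, 3)

This is a symmetric orthogonal matrix with determinant -1, which characterizes a reflection in ℝ².
The matrix [[1, 0], [0, -1]] represents: reflection across the x-axis.
Applying it to (-4, -3): [1·-4 + 0·-3, 0·-4 + -1·-3] = (-4, 3).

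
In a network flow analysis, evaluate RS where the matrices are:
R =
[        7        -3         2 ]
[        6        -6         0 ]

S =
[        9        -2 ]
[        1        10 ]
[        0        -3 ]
RS =
[       60       -50 ]
[       48       -72 ]

Matrix multiplication: (RS)[i][j] = sum over k of R[i][k] * S[k][j].
  (RS)[0][0] = (7)*(9) + (-3)*(1) + (2)*(0) = 60
  (RS)[0][1] = (7)*(-2) + (-3)*(10) + (2)*(-3) = -50
  (RS)[1][0] = (6)*(9) + (-6)*(1) + (0)*(0) = 48
  (RS)[1][1] = (6)*(-2) + (-6)*(10) + (0)*(-3) = -72
RS =
[       60       -50 ]
[       48       -72 ]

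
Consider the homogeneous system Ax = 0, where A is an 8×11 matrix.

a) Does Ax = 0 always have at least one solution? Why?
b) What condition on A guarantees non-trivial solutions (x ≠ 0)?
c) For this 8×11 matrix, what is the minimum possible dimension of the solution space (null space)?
a) Yes, x = 0 is always a solution. b) When A has linearly dependent columns (rank < n). c) Minimum nullity = 3.

a) x = 0 satisfies A·0 = 0, so the zero vector is always a solution.
b) Non-trivial solutions exist iff the columns of A are linearly dependent, equivalently rank(A) < n (the number of columns).
c) By rank-nullity, rank(A) + nullity(A) = n = 11. Since A has only 8 rows, rank(A) ≤ 8, so nullity(A) ≥ 11 - 8 = 3.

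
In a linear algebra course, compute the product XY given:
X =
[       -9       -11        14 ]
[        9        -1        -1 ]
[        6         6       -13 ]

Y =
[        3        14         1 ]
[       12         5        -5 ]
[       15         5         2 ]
XY =
[       51      -111        74 ]
[        0       116        12 ]
[     -105        49       -50 ]

Matrix multiplication: (XY)[i][j] = sum over k of X[i][k] * Y[k][j].
  (XY)[0][0] = (-9)*(3) + (-11)*(12) + (14)*(15) = 51
  (XY)[0][1] = (-9)*(14) + (-11)*(5) + (14)*(5) = -111
  (XY)[0][2] = (-9)*(1) + (-11)*(-5) + (14)*(2) = 74
  (XY)[1][0] = (9)*(3) + (-1)*(12) + (-1)*(15) = 0
  (XY)[1][1] = (9)*(14) + (-1)*(5) + (-1)*(5) = 116
  (XY)[1][2] = (9)*(1) + (-1)*(-5) + (-1)*(2) = 12
  (XY)[2][0] = (6)*(3) + (6)*(12) + (-13)*(15) = -105
  (XY)[2][1] = (6)*(14) + (6)*(5) + (-13)*(5) = 49
  (XY)[2][2] = (6)*(1) + (6)*(-5) + (-13)*(2) = -50
XY =
[       51      -111        74 ]
[        0       116        12 ]
[     -105        49       -50 ]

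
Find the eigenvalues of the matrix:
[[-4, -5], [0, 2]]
λ = -4 and λ = 2

Characteristic equation: det(A - λI) = 0
λ² - (trace)λ + (det) = 0
λ² - (-2)λ + (-8) = 0
λ² + 2λ - 8 = 0
Solving: λ = -4, 2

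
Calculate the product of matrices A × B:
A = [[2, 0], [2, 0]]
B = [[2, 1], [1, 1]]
[[4, 2], [4, 2]]

Matrix multiplication:
C[0][0] = 2×2 + 0×1 = 4
C[0][1] = 2×1 + 0×1 = 2
C[1][0] = 2×2 + 0×1 = 4
C[1][1] = 2×1 + 0×1 = 2
Result: [[4, 2], [4, 2]]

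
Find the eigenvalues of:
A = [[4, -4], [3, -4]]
λ = -2, 2

Solve det(A - λI) = 0. For a 2×2 matrix this is λ² - (trace)λ + det = 0.
trace(A) = 4 - 4 = 0.
det(A) = (4)*(-4) - (-4)*(3) = -16 + 12 = -4.
Characteristic equation: λ² - (0)λ + (-4) = 0.
Discriminant: (0)² - 4*(-4) = 0 + 16 = 16.
Roots: λ = (0 ± √16) / 2 = -2, 2.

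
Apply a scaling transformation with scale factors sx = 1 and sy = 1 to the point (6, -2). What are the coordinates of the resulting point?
(6, -2)

Scaling matrix:
[[1, 0], [0, 1]]
Result: (6 × 1, -2 × 1) = (6, -2)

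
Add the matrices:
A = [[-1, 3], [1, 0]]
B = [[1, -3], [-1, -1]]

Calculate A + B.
[[0, 0], [0, -1]]

Add corresponding elements:
(-1)+(1)=0
(3)+(-3)=0
(1)+(-1)=0
(0)+(-1)=-1
A + B = [[0, 0], [0, -1]]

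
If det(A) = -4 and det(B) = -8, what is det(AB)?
32

Use the multiplicative property of determinants: det(AB) = det(A)*det(B).
det(AB) = (-4)*(-8) = 32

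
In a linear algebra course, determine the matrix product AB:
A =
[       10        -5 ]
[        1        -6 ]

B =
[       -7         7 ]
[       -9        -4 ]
AB =
[      -25        90 ]
[       47        31 ]

Matrix multiplication: (AB)[i][j] = sum over k of A[i][k] * B[k][j].
  (AB)[0][0] = (10)*(-7) + (-5)*(-9) = -25
  (AB)[0][1] = (10)*(7) + (-5)*(-4) = 90
  (AB)[1][0] = (1)*(-7) + (-6)*(-9) = 47
  (AB)[1][1] = (1)*(7) + (-6)*(-4) = 31
AB =
[      -25        90 ]
[       47        31 ]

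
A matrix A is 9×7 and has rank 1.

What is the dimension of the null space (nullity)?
6

The rank-nullity theorem for an m×n matrix states:
rank(A) + nullity(A) = n (the number of columns).
Here n = 7 and rank(A) = 1, so nullity(A) = 7 - 1 = 6.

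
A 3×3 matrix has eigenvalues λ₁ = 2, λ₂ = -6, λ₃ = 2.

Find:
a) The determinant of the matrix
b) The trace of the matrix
det = -24, trace = -2

Two standard eigenvalue identities:
- det(A) equals the product of the eigenvalues (counted with multiplicity).
- trace(A) equals the sum of the eigenvalues.
det(A) = (2)*(-6)*(2) = -24.
trace(A) = 2 - 6 + 2 = -2.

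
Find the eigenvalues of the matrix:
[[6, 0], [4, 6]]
λ = 6 and λ = 6

Characteristic equation: det(A - λI) = 0
λ² - (trace)λ + (det) = 0
λ² - (12)λ + (36) = 0
λ² - 12λ + 36 = 0
Solving: λ = 6, 6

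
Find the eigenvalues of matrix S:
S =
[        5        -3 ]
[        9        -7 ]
λ = -4, 2

Solve det(S - λI) = 0. For a 2×2 matrix the characteristic equation is λ² - (trace)λ + det = 0.
trace(S) = a + d = 5 - 7 = -2.
det(S) = a*d - b*c = (5)*(-7) - (-3)*(9) = -35 + 27 = -8.
Characteristic equation: λ² - (-2)λ + (-8) = 0.
Discriminant = (-2)² - 4*(-8) = 4 + 32 = 36.
λ = (-2 ± √36) / 2 = (-2 ± 6) / 2 = -4, 2.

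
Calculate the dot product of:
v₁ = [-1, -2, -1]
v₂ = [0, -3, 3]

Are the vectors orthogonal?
3, No

The dot product is the sum of products of corresponding components.
v₁·v₂ = (-1)*(0) + (-2)*(-3) + (-1)*(3) = 0 + 6 - 3 = 3.
Two vectors are orthogonal iff their dot product is 0; here the dot product is 3, so the vectors are not orthogonal.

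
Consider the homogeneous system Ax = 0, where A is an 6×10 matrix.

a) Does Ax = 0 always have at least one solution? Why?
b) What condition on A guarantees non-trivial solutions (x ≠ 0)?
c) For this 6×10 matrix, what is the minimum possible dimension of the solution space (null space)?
a) Yes, x = 0 is always a solution. b) When A has linearly dependent columns (rank < n). c) Minimum nullity = 4.

a) x = 0 satisfies A·0 = 0, so the zero vector is always a solution.
b) Non-trivial solutions exist iff the columns of A are linearly dependent, equivalently rank(A) < n (the number of columns).
c) By rank-nullity, rank(A) + nullity(A) = n = 10. Since A has only 6 rows, rank(A) ≤ 6, so nullity(A) ≥ 10 - 6 = 4.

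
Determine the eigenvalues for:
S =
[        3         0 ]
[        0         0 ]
λ = 0, 3

Solve det(S - λI) = 0. For a 2×2 matrix the characteristic equation is λ² - (trace)λ + det = 0.
trace(S) = a + d = 3 + 0 = 3.
det(S) = a*d - b*c = (3)*(0) - (0)*(0) = 0 - 0 = 0.
Characteristic equation: λ² - (3)λ + (0) = 0.
Discriminant = (3)² - 4*(0) = 9 - 0 = 9.
λ = (3 ± √9) / 2 = (3 ± 3) / 2 = 0, 3.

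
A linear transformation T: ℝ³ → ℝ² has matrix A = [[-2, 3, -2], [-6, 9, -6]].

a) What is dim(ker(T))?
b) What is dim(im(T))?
dim(ker) = 2, dim(im) = 1

Observe that row 2 = 3 × row 1 (so the rows are linearly dependent).
Thus rank(A) = 1 (only one linearly independent row).
dim(im(T)) = rank(A) = 1.
By the rank-nullity theorem applied to T: ℝ³ → ℝ², rank(A) + nullity(A) = 3 (the domain dimension), so dim(ker(T)) = 3 - 1 = 2.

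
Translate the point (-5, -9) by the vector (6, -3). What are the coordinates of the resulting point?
(1, -12)

Translation by (6, -3):
x' = -5 + 6 = 1
y' = -9 + -3 = -12
Homogeneous matrix: [[1, 0, 6], [0, 1, -3], [0, 0, 1]]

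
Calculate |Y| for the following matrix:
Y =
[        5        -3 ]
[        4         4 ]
det(Y) = 32

For a 2×2 matrix [[a, b], [c, d]], det = a*d - b*c.
det(Y) = (5)*(4) - (-3)*(4) = 20 + 12 = 32.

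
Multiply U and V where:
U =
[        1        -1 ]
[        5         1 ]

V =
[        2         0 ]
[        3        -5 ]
UV =
[       -1         5 ]
[       13        -5 ]

Matrix multiplication: (UV)[i][j] = sum over k of U[i][k] * V[k][j].
  (UV)[0][0] = (1)*(2) + (-1)*(3) = -1
  (UV)[0][1] = (1)*(0) + (-1)*(-5) = 5
  (UV)[1][0] = (5)*(2) + (1)*(3) = 13
  (UV)[1][1] = (5)*(0) + (1)*(-5) = -5
UV =
[       -1         5 ]
[       13        -5 ]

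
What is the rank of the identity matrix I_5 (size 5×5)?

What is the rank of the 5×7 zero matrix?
rank(I_5) = 5, rank(0) = 0

The identity I_5 has 5 columns that are the standard basis vectors e_1, …, e_5. These are linearly independent, so all 5 columns are pivots and rank(I_5) = 5.
The 5×7 zero matrix has every entry zero, so every row is the zero row and there are no pivots; rank(0) = 0.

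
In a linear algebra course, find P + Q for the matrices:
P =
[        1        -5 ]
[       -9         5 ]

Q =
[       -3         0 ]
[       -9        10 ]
P + Q =
[       -2        -5 ]
[      -18        15 ]

Matrix addition is elementwise: (P+Q)[i][j] = P[i][j] + Q[i][j].
  (P+Q)[0][0] = (1) + (-3) = -2
  (P+Q)[0][1] = (-5) + (0) = -5
  (P+Q)[1][0] = (-9) + (-9) = -18
  (P+Q)[1][1] = (5) + (10) = 15
P + Q =
[       -2        -5 ]
[      -18        15 ]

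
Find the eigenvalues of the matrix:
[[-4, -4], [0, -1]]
λ = -4 and λ = -1

Characteristic equation: det(A - λI) = 0
λ² - (trace)λ + (det) = 0
λ² - (-5)λ + (4) = 0
λ² + 5λ + 4 = 0
Solving: λ = -4, -1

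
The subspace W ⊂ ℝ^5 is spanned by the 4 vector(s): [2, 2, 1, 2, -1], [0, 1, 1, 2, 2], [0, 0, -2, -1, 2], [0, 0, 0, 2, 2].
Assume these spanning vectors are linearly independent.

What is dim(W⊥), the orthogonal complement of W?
dim(W⊥) = 1

For any subspace W of ℝ^n, dim(W) + dim(W⊥) = n (the whole-space dimension).
Here the given 4 vectors are linearly independent, so dim(W) = 4.
Thus dim(W⊥) = n - dim(W) = 5 - 4 = 1.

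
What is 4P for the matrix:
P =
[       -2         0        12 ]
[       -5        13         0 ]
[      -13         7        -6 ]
4P =
[       -8         0        48 ]
[      -20        52         0 ]
[      -52        28       -24 ]

Scalar multiplication is elementwise: (4P)[i][j] = 4 * P[i][j].
  (4P)[0][0] = 4 * (-2) = -8
  (4P)[0][1] = 4 * (0) = 0
  (4P)[0][2] = 4 * (12) = 48
  (4P)[1][0] = 4 * (-5) = -20
  (4P)[1][1] = 4 * (13) = 52
  (4P)[1][2] = 4 * (0) = 0
  (4P)[2][0] = 4 * (-13) = -52
  (4P)[2][1] = 4 * (7) = 28
  (4P)[2][2] = 4 * (-6) = -24
4P =
[       -8         0        48 ]
[      -20        52         0 ]
[      -52        28       -24 ]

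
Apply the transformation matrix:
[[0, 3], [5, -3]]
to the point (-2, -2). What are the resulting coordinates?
(-6, -4)

Matrix multiplication:
[[0, 3], [5, -3]] × [-2, -2]ᵀ
= [0×-2 + 3×-2, 5×-2 + -3×-2]ᵀ
= [-6.0000, -4.0000]ᵀ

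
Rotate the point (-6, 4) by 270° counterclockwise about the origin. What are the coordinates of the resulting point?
(4, 6)

Rotation matrix R(θ) = [[cos θ, -sin θ], [sin θ, cos θ]]; for θ = 270°:
R = [[0, 1], [-1, 0]]
Result: R × [-6, 4]ᵀ = [0·-6 + (1)·4, -1·-6 + (0)·4]ᵀ = (4, 6)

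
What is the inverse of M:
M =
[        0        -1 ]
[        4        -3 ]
det(M) = 4
M⁻¹ =
[     -3/4       1/4 ]
[       -1         0 ]

For a 2×2 matrix M = [[a, b], [c, d]] with det(M) ≠ 0, M⁻¹ = (1/det(M)) * [[d, -b], [-c, a]].
det(M) = (0)*(-3) - (-1)*(4) = 0 + 4 = 4.
M⁻¹ = (1/4) * [[-3, 1], [-4, 0]].
Dividing each entry by 4 and reducing:
M⁻¹ =
[     -3/4       1/4 ]
[       -1         0 ]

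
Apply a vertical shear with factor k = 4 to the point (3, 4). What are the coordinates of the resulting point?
(3, 16)

Shear matrix for vertical shear with factor k = 4:
[[1, 0], [4, 1]]
Result: (3, 4) → (3, 16)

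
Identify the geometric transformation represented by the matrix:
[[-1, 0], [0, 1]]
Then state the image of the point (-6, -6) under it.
reflection across the y-axis; image of (-6, -6) is (6, -6)

This is a symmetric orthogonal matrix with determinant -1, which characterizes a reflection in ℝ².
The matrix [[-1, 0], [0, 1]] represents: reflection across the y-axis.
Applying it to (-6, -6): [-1·-6 + 0·-6, 0·-6 + 1·-6] = (6, -6).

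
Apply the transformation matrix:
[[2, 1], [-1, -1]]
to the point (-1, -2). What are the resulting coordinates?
(-4, 3)

Matrix multiplication:
[[2, 1], [-1, -1]] × [-1, -2]ᵀ
= [2×-1 + 1×-2, -1×-1 + -1×-2]ᵀ
= [-4.0000, 3.0000]ᵀ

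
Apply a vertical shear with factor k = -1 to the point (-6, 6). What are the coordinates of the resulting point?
(-6, 12)

Shear matrix for vertical shear with factor k = -1:
[[1, 0], [-1, 1]]
Result: (-6, 6) → (-6, 12)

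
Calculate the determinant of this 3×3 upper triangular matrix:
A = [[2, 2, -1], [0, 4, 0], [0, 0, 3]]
24

The determinant of a triangular matrix is the product of its diagonal entries (the off-diagonal entries above the diagonal do not affect it).
det(A) = (2) * (4) * (3) = 24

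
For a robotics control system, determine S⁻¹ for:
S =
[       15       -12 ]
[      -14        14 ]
det(S) = 42
S⁻¹ =
[      1/3       2/7 ]
[      1/3      5/14 ]

For a 2×2 matrix S = [[a, b], [c, d]] with det(S) ≠ 0, S⁻¹ = (1/det(S)) * [[d, -b], [-c, a]].
det(S) = (15)*(14) - (-12)*(-14) = 210 - 168 = 42.
S⁻¹ = (1/42) * [[14, 12], [14, 15]].
Dividing each entry by 42 and reducing:
S⁻¹ =
[      1/3       2/7 ]
[      1/3      5/14 ]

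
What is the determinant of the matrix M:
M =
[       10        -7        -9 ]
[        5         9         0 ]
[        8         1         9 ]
det(M) = 1728

Expand along row 0 (cofactor expansion): det(M) = a*(e*i - f*h) - b*(d*i - f*g) + c*(d*h - e*g), where the 3×3 is [[a, b, c], [d, e, f], [g, h, i]].
Minor M_00 = (9)*(9) - (0)*(1) = 81 - 0 = 81.
Minor M_01 = (5)*(9) - (0)*(8) = 45 - 0 = 45.
Minor M_02 = (5)*(1) - (9)*(8) = 5 - 72 = -67.
det(M) = (10)*(81) - (-7)*(45) + (-9)*(-67) = 810 + 315 + 603 = 1728.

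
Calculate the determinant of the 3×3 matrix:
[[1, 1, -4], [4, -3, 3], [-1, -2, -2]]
61

Expansion along first row:
det = 1·det([[-3,3],[-2,-2]]) - 1·det([[4,3],[-1,-2]]) + -4·det([[4,-3],[-1,-2]])
    = 1·(-3·-2 - 3·-2) - 1·(4·-2 - 3·-1) + -4·(4·-2 - -3·-1)
    = 1·12 - 1·-5 + -4·-11
    = 12 + 5 + 44 = 61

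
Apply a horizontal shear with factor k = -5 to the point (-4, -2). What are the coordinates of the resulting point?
(6, -2)

Shear matrix for horizontal shear with factor k = -5:
[[1, -5], [0, 1]]
Result: (-4, -2) → (6, -2)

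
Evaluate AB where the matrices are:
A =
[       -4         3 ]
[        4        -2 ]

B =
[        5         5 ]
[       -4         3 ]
AB =
[      -32       -11 ]
[       28        14 ]

Matrix multiplication: (AB)[i][j] = sum over k of A[i][k] * B[k][j].
  (AB)[0][0] = (-4)*(5) + (3)*(-4) = -32
  (AB)[0][1] = (-4)*(5) + (3)*(3) = -11
  (AB)[1][0] = (4)*(5) + (-2)*(-4) = 28
  (AB)[1][1] = (4)*(5) + (-2)*(3) = 14
AB =
[      -32       -11 ]
[       28        14 ]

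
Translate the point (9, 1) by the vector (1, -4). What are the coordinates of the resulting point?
(10, -3)

Translation by (1, -4):
x' = 9 + 1 = 10
y' = 1 + -4 = -3
Homogeneous matrix: [[1, 0, 1], [0, 1, -4], [0, 0, 1]]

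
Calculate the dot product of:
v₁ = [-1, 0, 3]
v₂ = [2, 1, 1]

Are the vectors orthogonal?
1, No

The dot product is the sum of products of corresponding components.
v₁·v₂ = (-1)*(2) + (0)*(1) + (3)*(1) = -2 + 0 + 3 = 1.
Two vectors are orthogonal iff their dot product is 0; here the dot product is 1, so the vectors are not orthogonal.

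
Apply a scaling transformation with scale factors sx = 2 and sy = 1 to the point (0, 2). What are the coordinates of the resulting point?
(0, 2)

Scaling matrix:
[[2, 0], [0, 1]]
Result: (0 × 2, 2 × 1) = (0, 2)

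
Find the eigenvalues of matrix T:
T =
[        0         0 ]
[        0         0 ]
λ = 0, 0

Solve det(T - λI) = 0. For a 2×2 matrix the characteristic equation is λ² - (trace)λ + det = 0.
trace(T) = a + d = 0 + 0 = 0.
det(T) = a*d - b*c = (0)*(0) - (0)*(0) = 0 - 0 = 0.
Characteristic equation: λ² - (0)λ + (0) = 0.
Discriminant = (0)² - 4*(0) = 0 - 0 = 0.
λ = (0 ± √0) / 2 = (0 ± 0) / 2 = 0, 0.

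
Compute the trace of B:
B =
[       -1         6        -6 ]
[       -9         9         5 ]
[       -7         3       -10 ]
tr(B) = -1 + 9 - 10 = -2

The trace of a square matrix is the sum of its diagonal entries.
Diagonal entries of B: B[0][0] = -1, B[1][1] = 9, B[2][2] = -10.
tr(B) = -1 + 9 - 10 = -2.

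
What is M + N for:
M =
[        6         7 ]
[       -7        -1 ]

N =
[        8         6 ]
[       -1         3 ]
M + N =
[       14        13 ]
[       -8         2 ]

Matrix addition is elementwise: (M+N)[i][j] = M[i][j] + N[i][j].
  (M+N)[0][0] = (6) + (8) = 14
  (M+N)[0][1] = (7) + (6) = 13
  (M+N)[1][0] = (-7) + (-1) = -8
  (M+N)[1][1] = (-1) + (3) = 2
M + N =
[       14        13 ]
[       -8         2 ]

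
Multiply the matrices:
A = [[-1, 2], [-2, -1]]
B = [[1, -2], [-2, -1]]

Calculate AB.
[[-5, 0], [0, 5]]

Each entry (i,j) of AB = sum over k of A[i][k]*B[k][j].
(AB)[0][0] = (-1)*(1) + (2)*(-2) = -5
(AB)[0][1] = (-1)*(-2) + (2)*(-1) = 0
(AB)[1][0] = (-2)*(1) + (-1)*(-2) = 0
(AB)[1][1] = (-2)*(-2) + (-1)*(-1) = 5
AB = [[-5, 0], [0, 5]]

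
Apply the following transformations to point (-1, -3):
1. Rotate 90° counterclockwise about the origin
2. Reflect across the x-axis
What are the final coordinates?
(3, 1)

Step 1: Rotate 90° → (3, -1)
Step 2: Reflect across the x-axis → (3, 1)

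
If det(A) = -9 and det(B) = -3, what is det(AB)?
27

Use the multiplicative property of determinants: det(AB) = det(A)*det(B).
det(AB) = (-9)*(-3) = 27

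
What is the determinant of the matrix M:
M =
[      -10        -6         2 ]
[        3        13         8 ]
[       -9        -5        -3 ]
det(M) = 572

Expand along row 0 (cofactor expansion): det(M) = a*(e*i - f*h) - b*(d*i - f*g) + c*(d*h - e*g), where the 3×3 is [[a, b, c], [d, e, f], [g, h, i]].
Minor M_00 = (13)*(-3) - (8)*(-5) = -39 + 40 = 1.
Minor M_01 = (3)*(-3) - (8)*(-9) = -9 + 72 = 63.
Minor M_02 = (3)*(-5) - (13)*(-9) = -15 + 117 = 102.
det(M) = (-10)*(1) - (-6)*(63) + (2)*(102) = -10 + 378 + 204 = 572.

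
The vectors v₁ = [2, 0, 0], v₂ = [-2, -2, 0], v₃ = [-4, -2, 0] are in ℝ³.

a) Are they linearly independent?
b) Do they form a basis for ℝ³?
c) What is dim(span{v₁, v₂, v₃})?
Not independent, not a basis, dim(span) = 2

Check whether v₃ can be written as a linear combination of v₁ and v₂.
v₃ = (-1)·v₁ + (1)·v₂ = [-4, -2, 0], so the three vectors are linearly dependent.
Thus they do not form a basis for ℝ³, and dim(span{v₁, v₂, v₃}) = 2 (spanned by v₁ and v₂).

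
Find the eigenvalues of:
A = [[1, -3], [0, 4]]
λ = 1, 4

Solve det(A - λI) = 0. For a 2×2 matrix this is λ² - (trace)λ + det = 0.
trace(A) = 1 + 4 = 5.
det(A) = (1)*(4) - (-3)*(0) = 4 - 0 = 4.
Characteristic equation: λ² - (5)λ + (4) = 0.
Discriminant: (5)² - 4*(4) = 25 - 16 = 9.
Roots: λ = (5 ± √9) / 2 = 1, 4.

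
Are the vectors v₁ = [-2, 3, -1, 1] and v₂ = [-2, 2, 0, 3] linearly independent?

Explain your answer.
Yes, linearly independent

Two vectors are linearly dependent iff one is a scalar multiple of the other.
No single scalar k satisfies v₂ = k·v₁ (the ratios of corresponding entries disagree), so v₁ and v₂ are linearly independent.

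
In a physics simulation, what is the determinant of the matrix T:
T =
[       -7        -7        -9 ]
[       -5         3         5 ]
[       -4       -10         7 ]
det(T) = -1160

Expand along row 0 (cofactor expansion): det(T) = a*(e*i - f*h) - b*(d*i - f*g) + c*(d*h - e*g), where the 3×3 is [[a, b, c], [d, e, f], [g, h, i]].
Minor M_00 = (3)*(7) - (5)*(-10) = 21 + 50 = 71.
Minor M_01 = (-5)*(7) - (5)*(-4) = -35 + 20 = -15.
Minor M_02 = (-5)*(-10) - (3)*(-4) = 50 + 12 = 62.
det(T) = (-7)*(71) - (-7)*(-15) + (-9)*(62) = -497 - 105 - 558 = -1160.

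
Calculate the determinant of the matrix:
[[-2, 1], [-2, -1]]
4

For a 2×2 matrix [[a, b], [c, d]], det = ad - bc
det = (-2)(-1) - (1)(-2) = 2 - -2 = 4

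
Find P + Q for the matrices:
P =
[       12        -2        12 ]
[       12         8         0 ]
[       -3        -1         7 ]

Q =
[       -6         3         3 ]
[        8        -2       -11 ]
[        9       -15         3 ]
P + Q =
[        6         1        15 ]
[       20         6       -11 ]
[        6       -16        10 ]

Matrix addition is elementwise: (P+Q)[i][j] = P[i][j] + Q[i][j].
  (P+Q)[0][0] = (12) + (-6) = 6
  (P+Q)[0][1] = (-2) + (3) = 1
  (P+Q)[0][2] = (12) + (3) = 15
  (P+Q)[1][0] = (12) + (8) = 20
  (P+Q)[1][1] = (8) + (-2) = 6
  (P+Q)[1][2] = (0) + (-11) = -11
  (P+Q)[2][0] = (-3) + (9) = 6
  (P+Q)[2][1] = (-1) + (-15) = -16
  (P+Q)[2][2] = (7) + (3) = 10
P + Q =
[        6         1        15 ]
[       20         6       -11 ]
[        6       -16        10 ]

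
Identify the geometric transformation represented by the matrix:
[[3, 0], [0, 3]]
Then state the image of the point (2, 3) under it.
uniform scaling by factor 3; image of (2, 3) is (6, 9)

This is a diagonal matrix with equal entries 3, so it scales both axes by the same factor 3.
The matrix [[3, 0], [0, 3]] represents: uniform scaling by factor 3.
Applying it to (2, 3): [3·2 + 0·3, 0·2 + 3·3] = (6, 9).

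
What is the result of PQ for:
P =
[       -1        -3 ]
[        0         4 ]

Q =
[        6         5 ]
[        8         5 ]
PQ =
[      -30       -20 ]
[       32        20 ]

Matrix multiplication: (PQ)[i][j] = sum over k of P[i][k] * Q[k][j].
  (PQ)[0][0] = (-1)*(6) + (-3)*(8) = -30
  (PQ)[0][1] = (-1)*(5) + (-3)*(5) = -20
  (PQ)[1][0] = (0)*(6) + (4)*(8) = 32
  (PQ)[1][1] = (0)*(5) + (4)*(5) = 20
PQ =
[      -30       -20 ]
[       32        20 ]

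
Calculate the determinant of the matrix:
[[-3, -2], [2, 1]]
1

For a 2×2 matrix [[a, b], [c, d]], det = ad - bc
det = (-3)(1) - (-2)(2) = -3 - -4 = 1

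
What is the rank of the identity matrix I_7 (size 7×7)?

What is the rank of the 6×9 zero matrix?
rank(I_7) = 7, rank(0) = 0

The identity I_7 has 7 columns that are the standard basis vectors e_1, …, e_7. These are linearly independent, so all 7 columns are pivots and rank(I_7) = 7.
The 6×9 zero matrix has every entry zero, so every row is the zero row and there are no pivots; rank(0) = 0.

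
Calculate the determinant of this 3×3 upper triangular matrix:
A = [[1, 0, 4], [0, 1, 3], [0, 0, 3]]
3

The determinant of a triangular matrix is the product of its diagonal entries (the off-diagonal entries above the diagonal do not affect it).
det(A) = (1) * (1) * (3) = 3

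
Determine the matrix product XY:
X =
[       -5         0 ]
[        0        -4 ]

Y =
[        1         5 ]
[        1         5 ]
XY =
[       -5       -25 ]
[       -4       -20 ]

Matrix multiplication: (XY)[i][j] = sum over k of X[i][k] * Y[k][j].
  (XY)[0][0] = (-5)*(1) + (0)*(1) = -5
  (XY)[0][1] = (-5)*(5) + (0)*(5) = -25
  (XY)[1][0] = (0)*(1) + (-4)*(1) = -4
  (XY)[1][1] = (0)*(5) + (-4)*(5) = -20
XY =
[       -5       -25 ]
[       -4       -20 ]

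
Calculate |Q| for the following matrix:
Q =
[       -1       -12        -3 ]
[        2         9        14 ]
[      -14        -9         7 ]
det(Q) = 2007

Expand along row 0 (cofactor expansion): det(Q) = a*(e*i - f*h) - b*(d*i - f*g) + c*(d*h - e*g), where the 3×3 is [[a, b, c], [d, e, f], [g, h, i]].
Minor M_00 = (9)*(7) - (14)*(-9) = 63 + 126 = 189.
Minor M_01 = (2)*(7) - (14)*(-14) = 14 + 196 = 210.
Minor M_02 = (2)*(-9) - (9)*(-14) = -18 + 126 = 108.
det(Q) = (-1)*(189) - (-12)*(210) + (-3)*(108) = -189 + 2520 - 324 = 2007.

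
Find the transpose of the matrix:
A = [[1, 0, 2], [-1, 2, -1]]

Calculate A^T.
[[1, -1], [0, 2], [2, -1]]

The transpose sends entry (i,j) to (j,i); rows become columns.
Row 0 of A: [1, 0, 2] -> column 0 of A^T.
Row 1 of A: [-1, 2, -1] -> column 1 of A^T.
A^T = [[1, -1], [0, 2], [2, -1]]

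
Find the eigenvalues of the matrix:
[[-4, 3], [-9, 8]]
λ = -1 and λ = 5

Characteristic equation: det(A - λI) = 0
λ² - (trace)λ + (det) = 0
λ² - (4)λ + (-5) = 0
λ² - 4λ - 5 = 0
Solving: λ = -1, 5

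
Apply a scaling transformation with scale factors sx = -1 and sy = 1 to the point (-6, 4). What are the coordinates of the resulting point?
(6, 4)

Scaling matrix:
[[-1, 0], [0, 1]]
Result: (-6 × -1, 4 × 1) = (6, 4)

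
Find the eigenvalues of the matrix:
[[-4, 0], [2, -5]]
λ = -5 and λ = -4

Characteristic equation: det(A - λI) = 0
λ² - (trace)λ + (det) = 0
λ² - (-9)λ + (20) = 0
λ² + 9λ + 20 = 0
Solving: λ = -5, -4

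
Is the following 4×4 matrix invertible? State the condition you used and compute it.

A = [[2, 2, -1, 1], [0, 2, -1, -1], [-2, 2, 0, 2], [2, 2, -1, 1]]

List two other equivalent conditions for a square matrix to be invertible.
No, not invertible; det(A) = 0 (two rows are equal, so the rows are linearly dependent). Equivalent conditions (failing for this A): rank(A) < 4; Ax = 0 has non-trivial solutions; 0 is an eigenvalue; the columns are linearly dependent.

To check invertibility, compute det(A).
In this matrix, row 0 and the last row are identical, so one row is a scalar multiple of another and the rows are linearly dependent.
A matrix with linearly dependent rows has det = 0 and is not invertible.
Equivalent failed conditions:
- rank(A) < 4.
- Ax = 0 has non-trivial solutions.
- 0 is an eigenvalue.
- The columns are linearly dependent.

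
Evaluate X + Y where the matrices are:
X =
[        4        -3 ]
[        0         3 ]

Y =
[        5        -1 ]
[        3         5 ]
X + Y =
[        9        -4 ]
[        3         8 ]

Matrix addition is elementwise: (X+Y)[i][j] = X[i][j] + Y[i][j].
  (X+Y)[0][0] = (4) + (5) = 9
  (X+Y)[0][1] = (-3) + (-1) = -4
  (X+Y)[1][0] = (0) + (3) = 3
  (X+Y)[1][1] = (3) + (5) = 8
X + Y =
[        9        -4 ]
[        3         8 ]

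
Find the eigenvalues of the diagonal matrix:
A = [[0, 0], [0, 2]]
λ₁ = 0, λ₂ = 2

The characteristic polynomial of A is det(A - λI) = (0 - λ)(2 - λ) = 0.
The roots are λ = 0 and λ = 2, so the eigenvalues are the diagonal entries.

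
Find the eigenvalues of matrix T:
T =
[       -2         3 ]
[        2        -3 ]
λ = -5, 0

Solve det(T - λI) = 0. For a 2×2 matrix the characteristic equation is λ² - (trace)λ + det = 0.
trace(T) = a + d = -2 - 3 = -5.
det(T) = a*d - b*c = (-2)*(-3) - (3)*(2) = 6 - 6 = 0.
Characteristic equation: λ² - (-5)λ + (0) = 0.
Discriminant = (-5)² - 4*(0) = 25 - 0 = 25.
λ = (-5 ± √25) / 2 = (-5 ± 5) / 2 = -5, 0.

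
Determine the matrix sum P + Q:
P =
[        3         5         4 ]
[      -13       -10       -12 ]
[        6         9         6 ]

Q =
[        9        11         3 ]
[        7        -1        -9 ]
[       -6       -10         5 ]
P + Q =
[       12        16         7 ]
[       -6       -11       -21 ]
[        0        -1        11 ]

Matrix addition is elementwise: (P+Q)[i][j] = P[i][j] + Q[i][j].
  (P+Q)[0][0] = (3) + (9) = 12
  (P+Q)[0][1] = (5) + (11) = 16
  (P+Q)[0][2] = (4) + (3) = 7
  (P+Q)[1][0] = (-13) + (7) = -6
  (P+Q)[1][1] = (-10) + (-1) = -11
  (P+Q)[1][2] = (-12) + (-9) = -21
  (P+Q)[2][0] = (6) + (-6) = 0
  (P+Q)[2][1] = (9) + (-10) = -1
  (P+Q)[2][2] = (6) + (5) = 11
P + Q =
[       12        16         7 ]
[       -6       -11       -21 ]
[        0        -1        11 ]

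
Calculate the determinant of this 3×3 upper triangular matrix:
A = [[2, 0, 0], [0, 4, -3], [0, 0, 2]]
16

The determinant of a triangular matrix is the product of its diagonal entries (the off-diagonal entries above the diagonal do not affect it).
det(A) = (2) * (4) * (2) = 16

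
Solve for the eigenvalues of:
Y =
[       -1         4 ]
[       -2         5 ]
λ = 1, 3

Solve det(Y - λI) = 0. For a 2×2 matrix the characteristic equation is λ² - (trace)λ + det = 0.
trace(Y) = a + d = -1 + 5 = 4.
det(Y) = a*d - b*c = (-1)*(5) - (4)*(-2) = -5 + 8 = 3.
Characteristic equation: λ² - (4)λ + (3) = 0.
Discriminant = (4)² - 4*(3) = 16 - 12 = 4.
λ = (4 ± √4) / 2 = (4 ± 2) / 2 = 1, 3.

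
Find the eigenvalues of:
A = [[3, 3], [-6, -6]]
λ = -3, 0

Solve det(A - λI) = 0. For a 2×2 matrix this is λ² - (trace)λ + det = 0.
trace(A) = 3 - 6 = -3.
det(A) = (3)*(-6) - (3)*(-6) = -18 + 18 = 0.
Characteristic equation: λ² - (-3)λ + (0) = 0.
Discriminant: (-3)² - 4*(0) = 9 - 0 = 9.
Roots: λ = (-3 ± √9) / 2 = -3, 0.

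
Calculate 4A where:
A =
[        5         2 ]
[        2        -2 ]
4A =
[       20         8 ]
[        8        -8 ]

Scalar multiplication is elementwise: (4A)[i][j] = 4 * A[i][j].
  (4A)[0][0] = 4 * (5) = 20
  (4A)[0][1] = 4 * (2) = 8
  (4A)[1][0] = 4 * (2) = 8
  (4A)[1][1] = 4 * (-2) = -8
4A =
[       20         8 ]
[        8        -8 ]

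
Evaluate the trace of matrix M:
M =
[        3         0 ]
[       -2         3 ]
tr(M) = 3 + 3 = 6

The trace of a square matrix is the sum of its diagonal entries.
Diagonal entries of M: M[0][0] = 3, M[1][1] = 3.
tr(M) = 3 + 3 = 6.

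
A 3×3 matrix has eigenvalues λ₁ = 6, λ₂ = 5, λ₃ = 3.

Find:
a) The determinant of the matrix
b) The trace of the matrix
det = 90, trace = 14

Two standard eigenvalue identities:
- det(A) equals the product of the eigenvalues (counted with multiplicity).
- trace(A) equals the sum of the eigenvalues.
det(A) = (6)*(5)*(3) = 90.
trace(A) = 6 + 5 + 3 = 14.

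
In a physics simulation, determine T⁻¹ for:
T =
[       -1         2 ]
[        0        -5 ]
det(T) = 5
T⁻¹ =
[       -1      -2/5 ]
[        0      -1/5 ]

For a 2×2 matrix T = [[a, b], [c, d]] with det(T) ≠ 0, T⁻¹ = (1/det(T)) * [[d, -b], [-c, a]].
det(T) = (-1)*(-5) - (2)*(0) = 5 - 0 = 5.
T⁻¹ = (1/5) * [[-5, -2], [0, -1]].
Dividing each entry by 5 and reducing:
T⁻¹ =
[       -1      -2/5 ]
[        0      -1/5 ]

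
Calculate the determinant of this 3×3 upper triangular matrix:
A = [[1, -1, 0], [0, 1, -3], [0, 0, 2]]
2

The determinant of a triangular matrix is the product of its diagonal entries (the off-diagonal entries above the diagonal do not affect it).
det(A) = (1) * (1) * (2) = 2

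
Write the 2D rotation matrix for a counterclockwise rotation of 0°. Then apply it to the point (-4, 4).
R = [[1, 0], [0, 1]]; R·(-4, 4) = (-4, 4)

Rotation matrix formula: R(θ) = [[cos θ, -sin θ], [sin θ, cos θ]]
For θ = 0°:
cos(0°) = 1
sin(0°) = 0
R = [[1, 0], [0, 1]]
Apply to (-4, 4): [1·-4 + (0)·4, 0·-4 + 1·4] = (-4, 4)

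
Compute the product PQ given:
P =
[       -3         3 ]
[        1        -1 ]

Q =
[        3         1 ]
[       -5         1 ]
PQ =
[      -24         0 ]
[        8         0 ]

Matrix multiplication: (PQ)[i][j] = sum over k of P[i][k] * Q[k][j].
  (PQ)[0][0] = (-3)*(3) + (3)*(-5) = -24
  (PQ)[0][1] = (-3)*(1) + (3)*(1) = 0
  (PQ)[1][0] = (1)*(3) + (-1)*(-5) = 8
  (PQ)[1][1] = (1)*(1) + (-1)*(1) = 0
PQ =
[      -24         0 ]
[        8         0 ]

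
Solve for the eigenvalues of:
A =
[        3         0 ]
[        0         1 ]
λ = 1, 3

Solve det(A - λI) = 0. For a 2×2 matrix the characteristic equation is λ² - (trace)λ + det = 0.
trace(A) = a + d = 3 + 1 = 4.
det(A) = a*d - b*c = (3)*(1) - (0)*(0) = 3 - 0 = 3.
Characteristic equation: λ² - (4)λ + (3) = 0.
Discriminant = (4)² - 4*(3) = 16 - 12 = 4.
λ = (4 ± √4) / 2 = (4 ± 2) / 2 = 1, 3.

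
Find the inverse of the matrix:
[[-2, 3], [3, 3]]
[[-1/5, 1/5], [1/5, 2/15]]

For [[a,b],[c,d]], inverse = (1/det)·[[d,-b],[-c,a]]
det = -2·3 - 3·3 = -15
Inverse = (1/-15)·[[3, -3], [-3, -2]]
        = [[-1/5, 1/5], [1/5, 2/15]]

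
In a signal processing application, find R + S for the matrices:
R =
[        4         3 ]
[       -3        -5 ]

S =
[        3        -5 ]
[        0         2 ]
R + S =
[        7        -2 ]
[       -3        -3 ]

Matrix addition is elementwise: (R+S)[i][j] = R[i][j] + S[i][j].
  (R+S)[0][0] = (4) + (3) = 7
  (R+S)[0][1] = (3) + (-5) = -2
  (R+S)[1][0] = (-3) + (0) = -3
  (R+S)[1][1] = (-5) + (2) = -3
R + S =
[        7        -2 ]
[       -3        -3 ]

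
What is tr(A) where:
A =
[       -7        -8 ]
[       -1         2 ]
tr(A) = -7 + 2 = -5

The trace of a square matrix is the sum of its diagonal entries.
Diagonal entries of A: A[0][0] = -7, A[1][1] = 2.
tr(A) = -7 + 2 = -5.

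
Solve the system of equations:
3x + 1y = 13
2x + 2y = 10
x = 4, y = 1

Use elimination (row reduction):
Equation 1: 3x + 1y = 13.
Equation 2: 2x + 2y = 10.
Multiply Eq1 by 2 and Eq2 by 3: 6x + 2y = 26;  6x + 6y = 30.
Subtract: (4)y = 4, so y = 1.
Back-substitute into Eq1: 3x + 1*(1) = 13, so x = 4.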